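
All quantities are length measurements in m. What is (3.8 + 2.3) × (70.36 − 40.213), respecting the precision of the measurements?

1.8 × 10² m²

3.8 + 2.3 = 6.1, limited to 1 d.p. → 2 s.f.; 70.36 − 40.213 = 30.147, limited to 2 d.p. → 4 s.f.
Carrying full precision, 6.1 × 30.147 = 183.8967; keep min(2, 4) = 2 s.f.
Rounded to 2 significant figures: 1.8 × 10² m².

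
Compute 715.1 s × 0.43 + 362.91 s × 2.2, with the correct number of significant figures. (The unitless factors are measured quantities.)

715.1 × 0.43 = 307.493 → 3.1 × 10² s (2 s.f., last digit at the 10^1 place).
362.91 × 2.2 = 798.402 → 8.0 × 10² s (2 s.f., last digit at the 10^1 place).
Sum: 1105.895 s; keep the coarser place, 10^1.
Result: 1.11 × 10³ s.

1.11 × 10³ s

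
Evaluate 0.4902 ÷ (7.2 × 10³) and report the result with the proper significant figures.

6.8 × 10⁻⁵

0.4902 ÷ (7.2 × 10³) = 0.0000680833333333…
Multiplication/division keeps the fewest significant figures: 0.4902 → 4 s.f., 7.2 × 10³ → 2 s.f.; limit is 2.
Rounded to 2 significant figures: 6.8 × 10⁻⁵.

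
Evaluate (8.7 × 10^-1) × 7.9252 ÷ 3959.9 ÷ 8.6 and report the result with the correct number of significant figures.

2.0 × 10^-4

(8.7 × 10^-1) × 7.9252 ÷ 3959.9 ÷ 8.6 = 0.000202463534139…
Multiplication/division keeps the fewest significant figures: 8.7 × 10^-1 → 2 s.f., 7.9252 → 5 s.f., 3959.9 → 5 s.f., 8.6 → 2 s.f.; limit is 2.
Rounded to 2 significant figures: 2.0 × 10^-4.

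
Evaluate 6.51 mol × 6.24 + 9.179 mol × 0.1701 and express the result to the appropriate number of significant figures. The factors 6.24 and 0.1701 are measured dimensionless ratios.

6.51 × 6.24 = 40.6224 → 40.6 mol (3 s.f., last digit at the 10^-1 place).
9.179 × 0.1701 = 1.5613479 → 1.561 mol (4 s.f., last digit at the 10^-3 place).
Sum: 42.1837479 mol; keep the coarser place, 10^-1.
Result: 42.2 mol.

42.2 mol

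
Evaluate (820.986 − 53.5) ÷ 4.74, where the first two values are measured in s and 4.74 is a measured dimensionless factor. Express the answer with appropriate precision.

162 s

820.986 s − 53.5 s = 767.486 s; the difference is limited to 1 decimal place (4 s.f.).
Carrying full precision, 767.486 ÷ 4.74 = 161.916877637… s; 4.74 has 3 s.f., so the result keeps min(4, 3) = 3 s.f.
Rounded to 3 significant figures: 162 s.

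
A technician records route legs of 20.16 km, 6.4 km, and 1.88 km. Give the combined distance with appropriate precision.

28.4 km

20.16 km + 6.4 km + 1.88 km = 28.44 km.
Addition/subtraction keeps the fewest decimal places: 20.16 → 2 decimal places, 6.4 → 1 decimal place, 1.88 → 2 decimal places; limit is 1.
Rounded to 1 decimal place: 28.4 km.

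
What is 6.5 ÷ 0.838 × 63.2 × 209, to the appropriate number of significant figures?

6.5 ÷ 0.838 × 63.2 × 209 = 102454.892601…
Multiplication/division keeps the fewest significant figures: 6.5 → 2 s.f., 0.838 → 3 s.f., 63.2 → 3 s.f., 209 → 3 s.f.; limit is 2.
Rounded to 2 significant figures: 1.0 × 10⁵.

1.0 × 10⁵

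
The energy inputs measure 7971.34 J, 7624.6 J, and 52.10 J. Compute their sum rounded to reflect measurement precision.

7971.34 J + 7624.6 J + 52.10 J = 15648.04 J.
Addition/subtraction keeps the fewest decimal places: 7971.34 → 2 decimal places, 7624.6 → 1 decimal place, 52.10 → 2 decimal places; limit is 1.
Rounded to 1 decimal place: 15648.0 J.

15648.0 J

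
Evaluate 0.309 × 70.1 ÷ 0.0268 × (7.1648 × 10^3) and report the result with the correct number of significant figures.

5.79 × 10^6

0.309 × 70.1 ÷ 0.0268 × (7.1648 × 10^3) = 5790896.13134…
Multiplication/division keeps the fewest significant figures: 0.309 → 3 s.f., 70.1 → 3 s.f., 0.0268 → 3 s.f., 7.1648 × 10^3 → 5 s.f.; limit is 3.
Rounded to 3 significant figures: 5.79 × 10^6.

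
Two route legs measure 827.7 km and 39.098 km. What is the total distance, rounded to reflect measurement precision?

827.7 km + 39.098 km = 866.798 km.
Addition/subtraction keeps the fewest decimal places: 827.7 → 1 decimal place, 39.098 → 3 decimal places; limit is 1.
Rounded to 1 decimal place: 866.8 km.

866.8 km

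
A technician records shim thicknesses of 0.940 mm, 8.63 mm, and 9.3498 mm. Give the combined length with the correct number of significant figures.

18.92 mm

0.940 mm + 8.63 mm + 9.3498 mm = 18.9198 mm.
Addition/subtraction keeps the fewest decimal places: 0.940 → 3 decimal places, 8.63 → 2 decimal places, 9.3498 → 4 decimal places; limit is 2.
Rounded to 2 decimal places: 18.92 mm.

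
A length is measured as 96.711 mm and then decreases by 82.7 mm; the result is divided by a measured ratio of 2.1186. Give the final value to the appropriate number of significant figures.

96.711 mm − 82.7 mm = 14.011 mm; the difference is limited to 1 decimal place (3 s.f.).
Carrying full precision, 14.011 ÷ 2.1186 = 6.61332955725… mm; 2.1186 has 5 s.f., so the result keeps min(3, 5) = 3 s.f.
Rounded to 3 significant figures: 6.61 mm.

6.61 mm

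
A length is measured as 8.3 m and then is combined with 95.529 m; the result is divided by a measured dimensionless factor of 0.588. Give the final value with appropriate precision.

8.3 m + 95.529 m = 103.829 m; the sum is limited to 1 decimal place (4 s.f.).
Carrying full precision, 103.829 ÷ 0.588 = 176.579931973… m; 0.588 has 3 s.f., so the result keeps min(4, 3) = 3 s.f.
Rounded to 3 significant figures: 177 m.

177 m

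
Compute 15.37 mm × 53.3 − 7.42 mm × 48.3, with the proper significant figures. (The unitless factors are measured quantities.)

461 mm

15.37 × 53.3 = 819.221 → 819 mm (3 s.f., last digit at the 10^0 place).
7.42 × 48.3 = 358.386 → 358 mm (3 s.f., last digit at the 10^0 place).
Difference: 460.835 mm; keep the coarser place, 10^0.
Result: 461 mm.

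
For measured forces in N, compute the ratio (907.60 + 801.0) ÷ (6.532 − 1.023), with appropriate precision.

907.60 + 801.0 = 1708.60, limited to 1 d.p. → 5 s.f.; 6.532 − 1.023 = 5.509, limited to 3 d.p. → 4 s.f.
Carrying full precision, 1708.60 ÷ 5.509 = 310.147032129…; keep min(5, 4) = 4 s.f.
Rounded to 4 significant figures: 310.1.

310.1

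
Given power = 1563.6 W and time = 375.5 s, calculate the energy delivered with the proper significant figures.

energy delivered = 1563.6 W × 375.5 s = 587131.8 J.
1563.6 has 5 significant figures; 375.5 has 4.
Division/multiplication keeps the fewest: 4 significant figures.
Rounded: 5.871 × 10⁵ J.

5.871 × 10⁵ J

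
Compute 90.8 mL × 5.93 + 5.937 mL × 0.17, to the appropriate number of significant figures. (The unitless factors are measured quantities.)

90.8 × 5.93 = 538.444 → 538 mL (3 s.f., last digit at the 10^0 place).
5.937 × 0.17 = 1.00929 → 1.0 mL (2 s.f., last digit at the 10^-1 place).
Sum: 539.45329 mL; keep the coarser place, 10^0.
Result: 539 mL.

539 mL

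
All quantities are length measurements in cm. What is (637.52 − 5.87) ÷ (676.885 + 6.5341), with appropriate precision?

0.92425

637.52 − 5.87 = 631.65, limited to 2 d.p. → 5 s.f.; 676.885 + 6.5341 = 683.4191, limited to 3 d.p. → 6 s.f.
Carrying full precision, 631.65 ÷ 683.4191 = 0.924249849031…; keep min(5, 6) = 5 s.f.
Rounded to 5 significant figures: 0.92425.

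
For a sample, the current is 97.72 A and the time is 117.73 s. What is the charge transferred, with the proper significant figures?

charge transferred = 97.72 A × 117.73 s = 11504.5756 C.
97.72 has 4 significant figures; 117.73 has 5.
Division/multiplication keeps the fewest: 4 significant figures.
Rounded: 1.150 × 10^4 C.

1.150 × 10^4 C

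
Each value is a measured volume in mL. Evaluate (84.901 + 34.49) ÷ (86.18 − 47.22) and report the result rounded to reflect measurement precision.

3.064

84.901 + 34.49 = 119.391, limited to 2 d.p. → 5 s.f.; 86.18 − 47.22 = 38.96, limited to 2 d.p. → 4 s.f.
Carrying full precision, 119.391 ÷ 38.96 = 3.06445071869…; keep min(5, 4) = 4 s.f.
Rounded to 4 significant figures: 3.064.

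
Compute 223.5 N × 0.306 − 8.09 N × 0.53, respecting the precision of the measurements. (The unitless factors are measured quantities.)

223.5 × 0.306 = 68.391 → 68.4 N (3 s.f., last digit at the 10^-1 place).
8.09 × 0.53 = 4.2877 → 4.3 N (2 s.f., last digit at the 10^-1 place).
Difference: 64.1033 N; keep the coarser place, 10^-1.
Result: 64.1 N.

64.1 N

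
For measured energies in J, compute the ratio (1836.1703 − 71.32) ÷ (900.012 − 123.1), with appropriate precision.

1836.1703 − 71.32 = 1764.8503, limited to 2 d.p. → 6 s.f.; 900.012 − 123.1 = 776.912, limited to 1 d.p. → 4 s.f.
Carrying full precision, 1764.8503 ÷ 776.912 = 2.27162188253…; keep min(6, 4) = 4 s.f.
Rounded to 4 significant figures: 2.272.

2.272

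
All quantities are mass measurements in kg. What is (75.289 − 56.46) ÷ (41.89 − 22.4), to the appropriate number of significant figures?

75.289 − 56.46 = 18.829, limited to 2 d.p. → 4 s.f.; 41.89 − 22.4 = 19.49, limited to 1 d.p. → 3 s.f.
Carrying full precision, 18.829 ÷ 19.49 = 0.966085171883…; keep min(4, 3) = 3 s.f.
Rounded to 3 significant figures: 0.966.

0.966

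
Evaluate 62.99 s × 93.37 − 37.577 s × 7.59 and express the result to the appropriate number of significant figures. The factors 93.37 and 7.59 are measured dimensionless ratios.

5.596 × 10³ s

62.99 × 93.37 = 5881.3763 → 5881 s (4 s.f., last digit at the 10^0 place).
37.577 × 7.59 = 285.20943 → 285 s (3 s.f., last digit at the 10^0 place).
Difference: 5596.16687 s; keep the coarser place, 10^0.
Result: 5.596 × 10³ s.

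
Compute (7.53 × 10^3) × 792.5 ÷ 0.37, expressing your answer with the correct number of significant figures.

1.6 × 10^7

(7.53 × 10^3) × 792.5 ÷ 0.37 = 16128445.9459…
Multiplication/division keeps the fewest significant figures: 7.53 × 10^3 → 3 s.f., 792.5 → 4 s.f., 0.37 → 2 s.f.; limit is 2.
Rounded to 2 significant figures: 1.6 × 10^7.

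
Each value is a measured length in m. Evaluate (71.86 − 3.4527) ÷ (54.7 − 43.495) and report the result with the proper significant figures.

71.86 − 3.4527 = 68.4073, limited to 2 d.p. → 4 s.f.; 54.7 − 43.495 = 11.205, limited to 1 d.p. → 3 s.f.
Carrying full precision, 68.4073 ÷ 11.205 = 6.10506916555…; keep min(4, 3) = 3 s.f.
Rounded to 3 significant figures: 6.11.

6.11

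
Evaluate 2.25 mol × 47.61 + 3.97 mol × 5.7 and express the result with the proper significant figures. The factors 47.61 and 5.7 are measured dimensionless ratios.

2.25 × 47.61 = 107.1225 → 107 mol (3 s.f., last digit at the 10^0 place).
3.97 × 5.7 = 22.629 → 23 mol (2 s.f., last digit at the 10^0 place).
Sum: 129.7515 mol; keep the coarser place, 10^0.
Result: 1.30 × 10² mol.

1.30 × 10² mol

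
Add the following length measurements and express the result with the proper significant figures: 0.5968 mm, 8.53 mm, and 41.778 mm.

50.90 mm

0.5968 mm + 8.53 mm + 41.778 mm = 50.9048 mm.
Addition/subtraction keeps the fewest decimal places: 0.5968 → 4 decimal places, 8.53 → 2 decimal places, 41.778 → 3 decimal places; limit is 2.
Rounded to 2 decimal places: 50.90 mm.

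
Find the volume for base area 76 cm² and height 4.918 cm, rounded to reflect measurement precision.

3.7 × 10² cm³

volume = 76 cm² × 4.918 cm = 373.768 cm³.
76 has 2 significant figures; 4.918 has 4.
Division/multiplication keeps the fewest: 2 significant figures.
Rounded: 3.7 × 10² cm³.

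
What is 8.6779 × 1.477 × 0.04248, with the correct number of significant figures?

8.6779 × 1.477 × 0.04248 = 0.544477132584
Multiplication/division keeps the fewest significant figures: 8.6779 → 5 s.f., 1.477 → 4 s.f., 0.04248 → 4 s.f.; limit is 4.
Rounded to 4 significant figures: 0.5445.

0.5445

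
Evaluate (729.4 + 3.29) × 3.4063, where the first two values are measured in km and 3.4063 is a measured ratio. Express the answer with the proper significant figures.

729.4 km + 3.29 km = 732.69 km; the sum is limited to 1 decimal place (4 s.f.).
Carrying full precision, 732.69 × 3.4063 = 2495.761947 km; 3.4063 has 5 s.f., so the result keeps min(4, 5) = 4 s.f.
Rounded to 4 significant figures: 2496 km.

2496 km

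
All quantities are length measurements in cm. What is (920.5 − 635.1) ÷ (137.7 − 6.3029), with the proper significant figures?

920.5 − 635.1 = 285.4, limited to 1 d.p. → 4 s.f.; 137.7 − 6.3029 = 131.3971, limited to 1 d.p. → 4 s.f.
Carrying full precision, 285.4 ÷ 131.3971 = 2.17204184872…; keep min(4, 4) = 4 s.f.
Rounded to 4 significant figures: 2.172.

2.172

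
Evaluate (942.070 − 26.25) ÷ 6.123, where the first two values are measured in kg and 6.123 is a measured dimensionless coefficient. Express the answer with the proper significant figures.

149.6 kg

942.070 kg − 26.25 kg = 915.820 kg; the difference is limited to 2 decimal places (5 s.f.).
Carrying full precision, 915.820 ÷ 6.123 = 149.570471991… kg; 6.123 has 4 s.f., so the result keeps min(5, 4) = 4 s.f.
Rounded to 4 significant figures: 149.6 kg.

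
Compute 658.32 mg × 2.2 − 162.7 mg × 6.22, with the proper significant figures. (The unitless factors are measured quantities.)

658.32 × 2.2 = 1448.304 → 1.4 × 10³ mg (2 s.f., last digit at the 10^2 place).
162.7 × 6.22 = 1011.994 → 1.01 × 10³ mg (3 s.f., last digit at the 10^1 place).
Difference: 436.31 mg; keep the coarser place, 10^2.
Result: 4 × 10² mg.

4 × 10² mg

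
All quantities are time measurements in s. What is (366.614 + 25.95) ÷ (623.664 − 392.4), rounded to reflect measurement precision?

1.697

366.614 + 25.95 = 392.564, limited to 2 d.p. → 5 s.f.; 623.664 − 392.4 = 231.264, limited to 1 d.p. → 4 s.f.
Carrying full precision, 392.564 ÷ 231.264 = 1.69747128822…; keep min(5, 4) = 4 s.f.
Rounded to 4 significant figures: 1.697.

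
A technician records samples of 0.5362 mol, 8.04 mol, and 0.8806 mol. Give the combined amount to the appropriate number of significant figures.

0.5362 mol + 8.04 mol + 0.8806 mol = 9.4568 mol.
Addition/subtraction keeps the fewest decimal places: 0.5362 → 4 decimal places, 8.04 → 2 decimal places, 0.8806 → 4 decimal places; limit is 2.
Rounded to 2 decimal places: 9.46 mol.

9.46 mol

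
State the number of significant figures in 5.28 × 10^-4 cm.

5.28 × 10^-4: in scientific notation every digit of the coefficient is significant.

3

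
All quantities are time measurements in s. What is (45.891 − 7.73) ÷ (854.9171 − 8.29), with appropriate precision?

45.891 − 7.73 = 38.161, limited to 2 d.p. → 4 s.f.; 854.9171 − 8.29 = 846.6271, limited to 2 d.p. → 5 s.f.
Carrying full precision, 38.161 ÷ 846.6271 = 0.0450741536622…; keep min(4, 5) = 4 s.f.
Rounded to 4 significant figures: 0.04507.

0.04507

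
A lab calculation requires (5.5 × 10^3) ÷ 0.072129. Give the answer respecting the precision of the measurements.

7.6 × 10^4

(5.5 × 10^3) ÷ 0.072129 = 76252.270238…
Multiplication/division keeps the fewest significant figures: 5.5 × 10^3 → 2 s.f., 0.072129 → 5 s.f.; limit is 2.
Rounded to 2 significant figures: 7.6 × 10^4.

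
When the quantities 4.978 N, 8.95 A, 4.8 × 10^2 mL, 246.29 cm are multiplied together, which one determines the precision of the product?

4.978 N → 4 s.f.; 8.95 A → 3 s.f.; 4.8 × 10^2 mL → 2 s.f.; 246.29 cm → 5 s.f.
The fewest is 2 significant figures, from 4.8 × 10^2 mL.

4.8 × 10^2 mL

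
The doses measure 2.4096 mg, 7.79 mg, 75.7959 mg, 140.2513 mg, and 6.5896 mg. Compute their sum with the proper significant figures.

232.84 mg

2.4096 mg + 7.79 mg + 75.7959 mg + 140.2513 mg + 6.5896 mg = 232.8364 mg.
Addition/subtraction keeps the fewest decimal places: 2.4096 → 4 decimal places, 7.79 → 2 decimal places, 75.7959 → 4 decimal places, 140.2513 → 4 decimal places, 6.5896 → 4 decimal places; limit is 2.
Rounded to 2 decimal places: 232.84 mg.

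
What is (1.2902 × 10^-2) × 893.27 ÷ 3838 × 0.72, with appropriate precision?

(1.2902 × 10^-2) × 893.27 ÷ 3838 × 0.72 = 0.00216205786055…
Multiplication/division keeps the fewest significant figures: 1.2902 × 10^-2 → 5 s.f., 893.27 → 5 s.f., 3838 → 4 s.f., 0.72 → 2 s.f.; limit is 2.
Rounded to 2 significant figures: 0.0022.

0.0022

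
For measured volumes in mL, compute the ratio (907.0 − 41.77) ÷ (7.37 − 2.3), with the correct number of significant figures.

907.0 − 41.77 = 865.23, limited to 1 d.p. → 4 s.f.; 7.37 − 2.3 = 5.07, limited to 1 d.p. → 2 s.f.
Carrying full precision, 865.23 ÷ 5.07 = 170.656804734…; keep min(4, 2) = 2 s.f.
Rounded to 2 significant figures: 1.7 × 10².

1.7 × 10²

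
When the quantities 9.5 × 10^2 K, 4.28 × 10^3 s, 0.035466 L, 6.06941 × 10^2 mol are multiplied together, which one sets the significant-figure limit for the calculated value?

9.5 × 10^2 K → 2 s.f.; 4.28 × 10^3 s → 3 s.f.; 0.035466 L → 5 s.f.; 6.06941 × 10^2 mol → 6 s.f.
The fewest is 2 significant figures, from 9.5 × 10^2 K.

9.5 × 10^2 K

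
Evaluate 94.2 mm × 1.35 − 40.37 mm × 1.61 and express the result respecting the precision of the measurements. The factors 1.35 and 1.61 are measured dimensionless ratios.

94.2 × 1.35 = 127.17 → 127 mm (3 s.f., last digit at the 10^0 place).
40.37 × 1.61 = 64.9957 → 65.0 mm (3 s.f., last digit at the 10^-1 place).
Difference: 62.1743 mm; keep the coarser place, 10^0.
Result: 62 mm.

62 mm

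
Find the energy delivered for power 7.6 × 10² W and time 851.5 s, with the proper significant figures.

6.5 × 10⁵ J

energy delivered = 7.6 × 10² W × 851.5 s = 647140 J.
7.6 × 10² has 2 significant figures; 851.5 has 4.
Division/multiplication keeps the fewest: 2 significant figures.
Rounded: 6.5 × 10⁵ J.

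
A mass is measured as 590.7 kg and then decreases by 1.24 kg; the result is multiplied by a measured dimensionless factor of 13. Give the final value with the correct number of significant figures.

7.7 × 10^3 kg

590.7 kg − 1.24 kg = 589.46 kg; the difference is limited to 1 decimal place (4 s.f.).
Carrying full precision, 589.46 × 13 = 7662.98 kg; 13 has 2 s.f., so the result keeps min(4, 2) = 2 s.f.
Rounded to 2 significant figures: 7.7 × 10^3 kg.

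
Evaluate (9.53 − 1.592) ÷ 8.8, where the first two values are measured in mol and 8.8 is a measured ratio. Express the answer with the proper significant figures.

9.53 mol − 1.592 mol = 7.938 mol; the difference is limited to 2 decimal places (3 s.f.).
Carrying full precision, 7.938 ÷ 8.8 = 0.902045454545… mol; 8.8 has 2 s.f., so the result keeps min(3, 2) = 2 s.f.
Rounded to 2 significant figures: 0.90 mol.

0.90 mol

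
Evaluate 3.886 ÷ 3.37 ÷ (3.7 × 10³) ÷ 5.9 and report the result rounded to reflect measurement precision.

5.3 × 10⁻⁵

3.886 ÷ 3.37 ÷ (3.7 × 10³) ÷ 5.9 = 0.0000528225252864…
Multiplication/division keeps the fewest significant figures: 3.886 → 4 s.f., 3.37 → 3 s.f., 3.7 × 10³ → 2 s.f., 5.9 → 2 s.f.; limit is 2.
Rounded to 2 significant figures: 5.3 × 10⁻⁵.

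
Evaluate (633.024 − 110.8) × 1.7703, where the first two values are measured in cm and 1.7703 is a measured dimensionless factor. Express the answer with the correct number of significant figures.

633.024 cm − 110.8 cm = 522.224 cm; the difference is limited to 1 decimal place (4 s.f.).
Carrying full precision, 522.224 × 1.7703 = 924.4931472 cm; 1.7703 has 5 s.f., so the result keeps min(4, 5) = 4 s.f.
Rounded to 4 significant figures: 9.245 × 10² cm.

9.245 × 10² cm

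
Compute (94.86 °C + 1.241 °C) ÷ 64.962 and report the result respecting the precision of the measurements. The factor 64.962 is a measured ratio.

1.479 °C

94.86 °C + 1.241 °C = 96.101 °C; the sum is limited to 2 decimal places (4 s.f.).
Carrying full precision, 96.101 ÷ 64.962 = 1.47934176903… °C; 64.962 has 5 s.f., so the result keeps min(4, 5) = 4 s.f.
Rounded to 4 significant figures: 1.479 °C.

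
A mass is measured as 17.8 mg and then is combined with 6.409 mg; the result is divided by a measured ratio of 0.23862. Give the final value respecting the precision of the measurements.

101 mg

17.8 mg + 6.409 mg = 24.209 mg; the sum is limited to 1 decimal place (3 s.f.).
Carrying full precision, 24.209 ÷ 0.23862 = 101.454194954… mg; 0.23862 has 5 s.f., so the result keeps min(3, 5) = 3 s.f.
Rounded to 3 significant figures: 101 mg.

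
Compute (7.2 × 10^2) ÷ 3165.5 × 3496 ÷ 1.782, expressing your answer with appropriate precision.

(7.2 × 10^2) ÷ 3165.5 × 3496 ÷ 1.782 = 446.225004747…
Multiplication/division keeps the fewest significant figures: 7.2 × 10^2 → 2 s.f., 3165.5 → 5 s.f., 3496 → 4 s.f., 1.782 → 4 s.f.; limit is 2.
Rounded to 2 significant figures: 4.5 × 10^2.

4.5 × 10^2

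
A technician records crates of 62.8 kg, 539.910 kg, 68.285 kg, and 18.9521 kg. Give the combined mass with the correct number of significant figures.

62.8 kg + 539.910 kg + 68.285 kg + 18.9521 kg = 689.9471 kg.
Addition/subtraction keeps the fewest decimal places: 62.8 → 1 decimal place, 539.910 → 3 decimal places, 68.285 → 3 decimal places, 18.9521 → 4 decimal places; limit is 1.
Rounded to 1 decimal place: 6.899 × 10² kg.

6.899 × 10² kg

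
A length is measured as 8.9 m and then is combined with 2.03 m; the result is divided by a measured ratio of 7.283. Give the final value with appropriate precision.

8.9 m + 2.03 m = 10.93 m; the sum is limited to 1 decimal place (3 s.f.).
Carrying full precision, 10.93 ÷ 7.283 = 1.5007551833… m; 7.283 has 4 s.f., so the result keeps min(3, 4) = 3 s.f.
Rounded to 3 significant figures: 1.50 m.

1.50 m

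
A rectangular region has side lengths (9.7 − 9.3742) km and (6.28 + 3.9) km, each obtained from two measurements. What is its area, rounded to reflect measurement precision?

3 km²

9.7 − 9.3742 = 0.3258, limited to 1 d.p. → 1 s.f.; 6.28 + 3.9 = 10.18, limited to 1 d.p. → 3 s.f.
Carrying full precision, 0.3258 × 10.18 = 3.316644; keep min(1, 3) = 1 s.f.
Rounded to 1 significant figure: 3 km².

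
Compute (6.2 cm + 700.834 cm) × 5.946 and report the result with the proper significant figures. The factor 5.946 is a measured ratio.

4204 cm

6.2 cm + 700.834 cm = 707.034 cm; the sum is limited to 1 decimal place (4 s.f.).
Carrying full precision, 707.034 × 5.946 = 4204.024164 cm; 5.946 has 4 s.f., so the result keeps min(4, 4) = 4 s.f.
Rounded to 4 significant figures: 4204 cm.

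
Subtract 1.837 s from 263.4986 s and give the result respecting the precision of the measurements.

263.4986 s − 1.837 s = 261.6616 s.
Addition/subtraction keeps the fewest decimal places: 263.4986 → 4 decimal places, 1.837 → 3 decimal places; limit is 3.
Rounded to 3 decimal places: 2.61662 × 10² s.

2.61662 × 10² s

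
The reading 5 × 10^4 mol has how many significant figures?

1

5 × 10^4: in scientific notation every digit of the coefficient is significant.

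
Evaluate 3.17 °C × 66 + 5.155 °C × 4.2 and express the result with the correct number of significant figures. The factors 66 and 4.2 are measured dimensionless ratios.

2.3 × 10^2 °C

3.17 × 66 = 209.22 → 2.1 × 10^2 °C (2 s.f., last digit at the 10^1 place).
5.155 × 4.2 = 21.651 → 22 °C (2 s.f., last digit at the 10^0 place).
Sum: 230.871 °C; keep the coarser place, 10^1.
Result: 2.3 × 10^2 °C.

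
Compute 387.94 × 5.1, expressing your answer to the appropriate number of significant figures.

2.0 × 10³

387.94 × 5.1 = 1978.494
Multiplication/division keeps the fewest significant figures: 387.94 → 5 s.f., 5.1 → 2 s.f.; limit is 2.
Rounded to 2 significant figures: 2.0 × 10³.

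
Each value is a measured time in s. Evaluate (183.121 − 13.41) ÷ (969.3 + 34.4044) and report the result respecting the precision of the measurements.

183.121 − 13.41 = 169.711, limited to 2 d.p. → 5 s.f.; 969.3 + 34.4044 = 1003.7044, limited to 1 d.p. → 5 s.f.
Carrying full precision, 169.711 ÷ 1003.7044 = 0.169084642849…; keep min(5, 5) = 5 s.f.
Rounded to 5 significant figures: 0.16908.

0.16908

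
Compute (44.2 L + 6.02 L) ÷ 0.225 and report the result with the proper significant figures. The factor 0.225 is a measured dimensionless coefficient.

223 L

44.2 L + 6.02 L = 50.22 L; the sum is limited to 1 decimal place (3 s.f.).
Carrying full precision, 50.22 ÷ 0.225 = 223.2 L; 0.225 has 3 s.f., so the result keeps min(3, 3) = 3 s.f.
Rounded to 3 significant figures: 223 L.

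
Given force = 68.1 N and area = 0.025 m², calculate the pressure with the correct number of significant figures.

pressure = 68.1 N ÷ 0.025 m² = 2724 Pa.
68.1 has 3 significant figures; 0.025 has 2.
Division/multiplication keeps the fewest: 2 significant figures.
Rounded: 2.7 × 10^3 Pa.

2.7 × 10^3 Pa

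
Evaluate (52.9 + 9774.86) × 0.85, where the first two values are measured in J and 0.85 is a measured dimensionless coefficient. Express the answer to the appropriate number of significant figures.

52.9 J + 9774.86 J = 9827.76 J; the sum is limited to 1 decimal place (5 s.f.).
Carrying full precision, 9827.76 × 0.85 = 8353.596 J; 0.85 has 2 s.f., so the result keeps min(5, 2) = 2 s.f.
Rounded to 2 significant figures: 8.4 × 10³ J.

8.4 × 10³ J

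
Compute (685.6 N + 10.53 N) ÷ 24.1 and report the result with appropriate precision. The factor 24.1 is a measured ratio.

685.6 N + 10.53 N = 696.13 N; the sum is limited to 1 decimal place (4 s.f.).
Carrying full precision, 696.13 ÷ 24.1 = 28.8850622407… N; 24.1 has 3 s.f., so the result keeps min(4, 3) = 3 s.f.
Rounded to 3 significant figures: 28.9 N.

28.9 N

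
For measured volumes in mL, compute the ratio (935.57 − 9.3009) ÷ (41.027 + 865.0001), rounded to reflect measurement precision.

1.0223

935.57 − 9.3009 = 926.2691, limited to 2 d.p. → 5 s.f.; 41.027 + 865.0001 = 906.0271, limited to 3 d.p. → 6 s.f.
Carrying full precision, 926.2691 ÷ 906.0271 = 1.02234149508…; keep min(5, 6) = 5 s.f.
Rounded to 5 significant figures: 1.0223.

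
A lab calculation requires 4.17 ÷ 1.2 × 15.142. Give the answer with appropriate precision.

53

4.17 ÷ 1.2 × 15.142 = 52.61845
Multiplication/division keeps the fewest significant figures: 4.17 → 3 s.f., 1.2 → 2 s.f., 15.142 → 5 s.f.; limit is 2.
Rounded to 2 significant figures: 53.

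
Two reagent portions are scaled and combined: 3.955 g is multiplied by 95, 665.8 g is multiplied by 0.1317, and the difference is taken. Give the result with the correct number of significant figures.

3.955 × 95 = 375.725 → 3.8 × 10^2 g (2 s.f., last digit at the 10^1 place).
665.8 × 0.1317 = 87.68586 → 87.69 g (4 s.f., last digit at the 10^-2 place).
Difference: 288.03914 g; keep the coarser place, 10^1.
Result: 2.9 × 10^2 g.

2.9 × 10^2 g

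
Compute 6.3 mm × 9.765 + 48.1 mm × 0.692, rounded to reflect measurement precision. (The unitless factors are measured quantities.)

6.3 × 9.765 = 61.5195 → 62 mm (2 s.f., last digit at the 10^0 place).
48.1 × 0.692 = 33.2852 → 33.3 mm (3 s.f., last digit at the 10^-1 place).
Sum: 94.8047 mm; keep the coarser place, 10^0.
Result: 95 mm.

95 mm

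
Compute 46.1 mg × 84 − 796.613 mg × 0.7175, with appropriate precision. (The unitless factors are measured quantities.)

3.3 × 10^3 mg

46.1 × 84 = 3872.4 → 3.9 × 10^3 mg (2 s.f., last digit at the 10^2 place).
796.613 × 0.7175 = 571.5698275 → 571.6 mg (4 s.f., last digit at the 10^-1 place).
Difference: 3300.8301725 mg; keep the coarser place, 10^2.
Result: 3.3 × 10^3 mg.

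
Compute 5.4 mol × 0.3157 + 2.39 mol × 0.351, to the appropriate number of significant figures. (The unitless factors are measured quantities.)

2.5 mol

5.4 × 0.3157 = 1.70478 → 1.7 mol (2 s.f., last digit at the 10^-1 place).
2.39 × 0.351 = 0.83889 → 8.39 × 10^-1 mol (3 s.f., last digit at the 10^-3 place).
Sum: 2.54367 mol; keep the coarser place, 10^-1.
Result: 2.5 mol.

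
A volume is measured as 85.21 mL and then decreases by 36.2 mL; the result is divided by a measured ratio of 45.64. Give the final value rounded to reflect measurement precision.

1.07 mL

85.21 mL − 36.2 mL = 49.01 mL; the difference is limited to 1 decimal place (3 s.f.).
Carrying full precision, 49.01 ÷ 45.64 = 1.07383873795… mL; 45.64 has 4 s.f., so the result keeps min(3, 4) = 3 s.f.
Rounded to 3 significant figures: 1.07 mL.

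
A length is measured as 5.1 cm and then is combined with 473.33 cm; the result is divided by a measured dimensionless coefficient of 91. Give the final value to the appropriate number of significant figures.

5.3 cm

5.1 cm + 473.33 cm = 478.43 cm; the sum is limited to 1 decimal place (4 s.f.).
Carrying full precision, 478.43 ÷ 91 = 5.25747252747… cm; 91 has 2 s.f., so the result keeps min(4, 2) = 2 s.f.
Rounded to 2 significant figures: 5.3 cm.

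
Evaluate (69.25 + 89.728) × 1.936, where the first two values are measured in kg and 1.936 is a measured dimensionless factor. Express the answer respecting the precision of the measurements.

69.25 kg + 89.728 kg = 158.978 kg; the sum is limited to 2 decimal places (5 s.f.).
Carrying full precision, 158.978 × 1.936 = 307.781408 kg; 1.936 has 4 s.f., so the result keeps min(5, 4) = 4 s.f.
Rounded to 4 significant figures: 307.8 kg.

307.8 kg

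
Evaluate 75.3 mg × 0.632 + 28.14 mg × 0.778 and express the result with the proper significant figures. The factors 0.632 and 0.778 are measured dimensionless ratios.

69.5 mg

75.3 × 0.632 = 47.5896 → 47.6 mg (3 s.f., last digit at the 10^-1 place).
28.14 × 0.778 = 21.89292 → 21.9 mg (3 s.f., last digit at the 10^-1 place).
Sum: 69.48252 mg; keep the coarser place, 10^-1.
Result: 69.5 mg.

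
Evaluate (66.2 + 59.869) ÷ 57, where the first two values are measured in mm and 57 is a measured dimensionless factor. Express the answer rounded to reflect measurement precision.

2.2 mm

66.2 mm + 59.869 mm = 126.069 mm; the sum is limited to 1 decimal place (4 s.f.).
Carrying full precision, 126.069 ÷ 57 = 2.21173684211… mm; 57 has 2 s.f., so the result keeps min(4, 2) = 2 s.f.
Rounded to 2 significant figures: 2.2 mm.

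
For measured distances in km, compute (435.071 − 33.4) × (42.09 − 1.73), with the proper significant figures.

1.621 × 10^4 km²

435.071 − 33.4 = 401.671, limited to 1 d.p. → 4 s.f.; 42.09 − 1.73 = 40.36, limited to 2 d.p. → 4 s.f.
Carrying full precision, 401.671 × 40.36 = 16211.44156; keep min(4, 4) = 4 s.f.
Rounded to 4 significant figures: 1.621 × 10^4 km².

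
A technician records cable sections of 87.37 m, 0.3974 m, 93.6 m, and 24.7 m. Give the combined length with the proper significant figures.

87.37 m + 0.3974 m + 93.6 m + 24.7 m = 206.0674 m.
Addition/subtraction keeps the fewest decimal places: 87.37 → 2 decimal places, 0.3974 → 4 decimal places, 93.6 → 1 decimal place, 24.7 → 1 decimal place; limit is 1.
Rounded to 1 decimal place: 206.1 m.

206.1 m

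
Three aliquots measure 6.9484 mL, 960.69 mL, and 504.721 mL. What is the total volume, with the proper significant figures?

6.9484 mL + 960.69 mL + 504.721 mL = 1472.3594 mL.
Addition/subtraction keeps the fewest decimal places: 6.9484 → 4 decimal places, 960.69 → 2 decimal places, 504.721 → 3 decimal places; limit is 2.
Rounded to 2 decimal places: 1472.36 mL.

1472.36 mL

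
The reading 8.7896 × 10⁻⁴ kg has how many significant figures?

5

8.7896 × 10⁻⁴: in scientific notation every digit of the coefficient is significant.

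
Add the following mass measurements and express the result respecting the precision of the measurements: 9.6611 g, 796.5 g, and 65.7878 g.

871.9 g

9.6611 g + 796.5 g + 65.7878 g = 871.9489 g.
Addition/subtraction keeps the fewest decimal places: 9.6611 → 4 decimal places, 796.5 → 1 decimal place, 65.7878 → 4 decimal places; limit is 1.
Rounded to 1 decimal place: 871.9 g.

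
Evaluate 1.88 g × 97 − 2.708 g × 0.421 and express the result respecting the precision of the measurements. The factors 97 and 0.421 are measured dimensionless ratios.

1.8 × 10^2 g

1.88 × 97 = 182.36 → 1.8 × 10^2 g (2 s.f., last digit at the 10^1 place).
2.708 × 0.421 = 1.140068 → 1.14 g (3 s.f., last digit at the 10^-2 place).
Difference: 181.219932 g; keep the coarser place, 10^1.
Result: 1.8 × 10^2 g.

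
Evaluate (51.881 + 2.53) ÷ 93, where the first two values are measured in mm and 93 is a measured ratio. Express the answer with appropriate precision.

51.881 mm + 2.53 mm = 54.411 mm; the sum is limited to 2 decimal places (4 s.f.).
Carrying full precision, 54.411 ÷ 93 = 0.585064516129… mm; 93 has 2 s.f., so the result keeps min(4, 2) = 2 s.f.
Rounded to 2 significant figures: 0.59 mm.

0.59 mm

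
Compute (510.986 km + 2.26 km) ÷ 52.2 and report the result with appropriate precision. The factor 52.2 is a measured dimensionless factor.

510.986 km + 2.26 km = 513.246 km; the sum is limited to 2 decimal places (5 s.f.).
Carrying full precision, 513.246 ÷ 52.2 = 9.83229885057… km; 52.2 has 3 s.f., so the result keeps min(5, 3) = 3 s.f.
Rounded to 3 significant figures: 9.83 km.

9.83 km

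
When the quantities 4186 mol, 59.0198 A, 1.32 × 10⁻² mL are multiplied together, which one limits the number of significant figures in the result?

1.32 × 10⁻² mL

4186 mol → 4 s.f.; 59.0198 A → 6 s.f.; 1.32 × 10⁻² mL → 3 s.f.
The fewest is 3 significant figures, from 1.32 × 10⁻² mL.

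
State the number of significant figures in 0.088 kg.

0.088: leading zeros are not significant.

2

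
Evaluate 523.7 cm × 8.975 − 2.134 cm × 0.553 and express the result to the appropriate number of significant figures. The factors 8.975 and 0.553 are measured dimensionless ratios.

523.7 × 8.975 = 4700.2075 → 4.700 × 10³ cm (4 s.f., last digit at the 10^0 place).
2.134 × 0.553 = 1.180102 → 1.18 cm (3 s.f., last digit at the 10^-2 place).
Difference: 4699.027398 cm; keep the coarser place, 10^0.
Result: 4.699 × 10³ cm.

4.699 × 10³ cm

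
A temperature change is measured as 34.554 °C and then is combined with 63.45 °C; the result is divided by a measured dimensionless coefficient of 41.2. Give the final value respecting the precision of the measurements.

34.554 °C + 63.45 °C = 98.004 °C; the sum is limited to 2 decimal places (4 s.f.).
Carrying full precision, 98.004 ÷ 41.2 = 2.37873786408… °C; 41.2 has 3 s.f., so the result keeps min(4, 3) = 3 s.f.
Rounded to 3 significant figures: 2.38 °C.

2.38 °C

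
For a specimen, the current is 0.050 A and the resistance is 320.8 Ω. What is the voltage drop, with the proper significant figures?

voltage drop = 0.050 A × 320.8 Ω = 16.04 V.
0.050 has 2 significant figures; 320.8 has 4.
Division/multiplication keeps the fewest: 2 significant figures.
Rounded: 16 V.

16 V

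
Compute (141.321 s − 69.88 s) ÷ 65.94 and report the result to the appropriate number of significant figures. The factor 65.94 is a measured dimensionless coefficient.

141.321 s − 69.88 s = 71.441 s; the difference is limited to 2 decimal places (4 s.f.).
Carrying full precision, 71.441 ÷ 65.94 = 1.08342432514… s; 65.94 has 4 s.f., so the result keeps min(4, 4) = 4 s.f.
Rounded to 4 significant figures: 1.083 s.

1.083 s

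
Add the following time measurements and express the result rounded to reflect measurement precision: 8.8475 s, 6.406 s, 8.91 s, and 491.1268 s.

515.29 s

8.8475 s + 6.406 s + 8.91 s + 491.1268 s = 515.2903 s.
Addition/subtraction keeps the fewest decimal places: 8.8475 → 4 decimal places, 6.406 → 3 decimal places, 8.91 → 2 decimal places, 491.1268 → 4 decimal places; limit is 2.
Rounded to 2 decimal places: 515.29 s.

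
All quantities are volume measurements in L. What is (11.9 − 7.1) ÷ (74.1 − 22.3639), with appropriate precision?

0.093

11.9 − 7.1 = 4.8, limited to 1 d.p. → 2 s.f.; 74.1 − 22.3639 = 51.7361, limited to 1 d.p. → 3 s.f.
Carrying full precision, 4.8 ÷ 51.7361 = 0.0927785434155…; keep min(2, 3) = 2 s.f.
Rounded to 2 significant figures: 0.093.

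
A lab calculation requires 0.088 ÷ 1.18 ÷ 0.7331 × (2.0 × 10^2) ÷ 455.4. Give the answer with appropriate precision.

0.045

0.088 ÷ 1.18 ÷ 0.7331 × (2.0 × 10^2) ÷ 455.4 = 0.0446760136259…
Multiplication/division keeps the fewest significant figures: 0.088 → 2 s.f., 1.18 → 3 s.f., 0.7331 → 4 s.f., 2.0 × 10^2 → 2 s.f., 455.4 → 4 s.f.; limit is 2.
Rounded to 2 significant figures: 0.045.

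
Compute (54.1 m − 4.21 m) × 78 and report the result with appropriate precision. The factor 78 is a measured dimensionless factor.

3.9 × 10^3 m

54.1 m − 4.21 m = 49.89 m; the difference is limited to 1 decimal place (3 s.f.).
Carrying full precision, 49.89 × 78 = 3891.42 m; 78 has 2 s.f., so the result keeps min(3, 2) = 2 s.f.
Rounded to 2 significant figures: 3.9 × 10^3 m.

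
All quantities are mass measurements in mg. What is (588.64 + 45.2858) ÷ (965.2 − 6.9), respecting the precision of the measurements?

588.64 + 45.2858 = 633.9258, limited to 2 d.p. → 5 s.f.; 965.2 − 6.9 = 958.3, limited to 1 d.p. → 4 s.f.
Carrying full precision, 633.9258 ÷ 958.3 = 0.661510800376…; keep min(5, 4) = 4 s.f.
Rounded to 4 significant figures: 0.6615.

0.6615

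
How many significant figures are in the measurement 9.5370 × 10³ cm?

5

9.5370 × 10³: in scientific notation every digit of the coefficient is significant.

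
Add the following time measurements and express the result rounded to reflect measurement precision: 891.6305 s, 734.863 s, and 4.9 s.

891.6305 s + 734.863 s + 4.9 s = 1631.3935 s.
Addition/subtraction keeps the fewest decimal places: 891.6305 → 4 decimal places, 734.863 → 3 decimal places, 4.9 → 1 decimal place; limit is 1.
Rounded to 1 decimal place: 1631.4 s.

1631.4 s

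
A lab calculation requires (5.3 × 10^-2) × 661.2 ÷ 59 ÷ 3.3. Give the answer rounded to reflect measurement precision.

0.18

(5.3 × 10^-2) × 661.2 ÷ 59 ÷ 3.3 = 0.179987673344…
Multiplication/division keeps the fewest significant figures: 5.3 × 10^-2 → 2 s.f., 661.2 → 4 s.f., 59 → 2 s.f., 3.3 → 2 s.f.; limit is 2.
Rounded to 2 significant figures: 0.18.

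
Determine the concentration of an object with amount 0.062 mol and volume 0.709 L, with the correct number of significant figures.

0.087 mol/L

concentration = 0.062 mol ÷ 0.709 L = 0.0874471086037… mol/L.
0.062 has 2 significant figures; 0.709 has 3.
Division/multiplication keeps the fewest: 2 significant figures.
Rounded: 0.087 mol/L.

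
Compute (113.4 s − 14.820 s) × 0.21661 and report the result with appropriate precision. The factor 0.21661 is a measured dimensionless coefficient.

21.4 s

113.4 s − 14.820 s = 98.580 s; the difference is limited to 1 decimal place (3 s.f.).
Carrying full precision, 98.580 × 0.21661 = 21.3534138 s; 0.21661 has 5 s.f., so the result keeps min(3, 5) = 3 s.f.
Rounded to 3 significant figures: 21.4 s.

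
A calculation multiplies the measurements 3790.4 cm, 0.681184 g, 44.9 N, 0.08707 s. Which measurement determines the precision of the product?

44.9 N

3790.4 cm → 5 s.f.; 0.681184 g → 6 s.f.; 44.9 N → 3 s.f.; 0.08707 s → 4 s.f.
The fewest is 3 significant figures, from 44.9 N.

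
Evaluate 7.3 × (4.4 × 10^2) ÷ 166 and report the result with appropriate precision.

19

7.3 × (4.4 × 10^2) ÷ 166 = 19.3493975904…
Multiplication/division keeps the fewest significant figures: 7.3 → 2 s.f., 4.4 × 10^2 → 2 s.f., 166 → 3 s.f.; limit is 2.
Rounded to 2 significant figures: 19.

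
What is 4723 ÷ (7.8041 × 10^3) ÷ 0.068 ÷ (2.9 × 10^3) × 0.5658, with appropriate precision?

0.0017

4723 ÷ (7.8041 × 10^3) ÷ 0.068 ÷ (2.9 × 10^3) × 0.5658 = 0.0017364054984…
Multiplication/division keeps the fewest significant figures: 4723 → 4 s.f., 7.8041 × 10^3 → 5 s.f., 0.068 → 2 s.f., 2.9 × 10^3 → 2 s.f., 0.5658 → 4 s.f.; limit is 2.
Rounded to 2 significant figures: 0.0017.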